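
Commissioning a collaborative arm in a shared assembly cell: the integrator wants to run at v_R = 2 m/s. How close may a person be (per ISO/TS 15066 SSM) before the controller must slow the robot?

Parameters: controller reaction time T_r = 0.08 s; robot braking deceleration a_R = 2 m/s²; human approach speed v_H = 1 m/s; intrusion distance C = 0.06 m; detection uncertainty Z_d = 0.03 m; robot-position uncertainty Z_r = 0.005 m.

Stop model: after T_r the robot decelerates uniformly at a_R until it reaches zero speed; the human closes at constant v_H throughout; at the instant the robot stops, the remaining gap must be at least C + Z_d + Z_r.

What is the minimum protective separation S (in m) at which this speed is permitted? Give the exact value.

T_s = v_R/a_R = 2/2 = 1.0000 s
robot covers v_R·T_r = 2.0000·0.0800 = 0.1600 m before braking
braking distance = 2.0000²/(2·2.0000) = 1.0000 m
person approaches 1.0000·(0.0800+1.0000) = 1.0800 m
C+Z_d+Z_r = 0.0600+0.0300+0.0050 = 0.0950 m
S_min ≈ 0.1600+1.0000+1.0800+0.0950  ⇒  S_min = 467/200 m

S_min = 467/200 m = 2.3350 m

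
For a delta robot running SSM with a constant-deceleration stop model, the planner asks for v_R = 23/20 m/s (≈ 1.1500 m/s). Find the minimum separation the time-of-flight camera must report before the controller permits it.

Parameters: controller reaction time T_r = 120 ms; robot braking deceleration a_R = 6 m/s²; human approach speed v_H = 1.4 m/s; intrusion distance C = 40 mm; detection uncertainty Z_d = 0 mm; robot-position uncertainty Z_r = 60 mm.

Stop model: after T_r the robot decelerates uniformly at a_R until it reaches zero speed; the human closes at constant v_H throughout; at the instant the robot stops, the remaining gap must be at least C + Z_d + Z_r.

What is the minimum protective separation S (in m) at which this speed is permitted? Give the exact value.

S_min = 18829/24000 m = 0.7845 m

braking lasts T_s = (23/20)/6 = 0.1917 s
robot in T_r: 1.1500·0.1200 = 0.1380 m
braking distance = 1.1500²/(2·6.0000) = 0.1102 m
human over T_r+T_s: 1.4000·(0.1200+0.1917) = 0.4363 m
C+Z_d+Z_r = 0.0400+0.0000+0.0600 = 0.1000 m
S_min ≈ 0.1380+0.1102+0.4363+0.1000  ⇒  S_min = 18829/24000 m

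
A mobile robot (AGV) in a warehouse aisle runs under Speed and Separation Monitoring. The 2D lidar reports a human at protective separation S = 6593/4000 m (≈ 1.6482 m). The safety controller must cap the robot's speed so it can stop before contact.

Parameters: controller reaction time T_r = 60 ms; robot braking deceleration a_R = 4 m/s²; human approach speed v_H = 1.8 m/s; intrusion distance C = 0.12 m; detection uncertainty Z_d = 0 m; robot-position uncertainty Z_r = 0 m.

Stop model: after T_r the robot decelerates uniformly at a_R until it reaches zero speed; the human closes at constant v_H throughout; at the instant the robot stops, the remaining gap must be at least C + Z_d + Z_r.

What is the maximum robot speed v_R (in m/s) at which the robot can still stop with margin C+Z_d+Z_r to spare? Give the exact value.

v_R_max = 19/10 m/s = 1.9000 m/s

collect terms ⇒ (1/8)·v_R² + (51/100)·v_R + (-5681/4000) = 0
  disc = (51/100)² − 4·(1/8)·(-5681/4000) = 38809/40000 ; √disc = 197/200
  v_R = (−(51/100) + 197/200) / (2·(1/8)) = 19/10 m/s
check:
T_s = v_R/a_R = (19/10)/4 = 0.4750 s
reaction-phase robot travel = 1.9000·0.0600 = 0.1140 m
robot covers 1.9000·0.4750 − ½·4.0000·0.4750² = 0.4512 m while stopping
person approaches 1.8000·(0.0600+0.4750) = 0.9630 m
C+Z_d+Z_r = 0.1200+0.0000+0.0000 = 0.1200 m
sum ≈ 0.1140+0.4512+0.9630+0.1200 ≈ 1.6482 m = S ✓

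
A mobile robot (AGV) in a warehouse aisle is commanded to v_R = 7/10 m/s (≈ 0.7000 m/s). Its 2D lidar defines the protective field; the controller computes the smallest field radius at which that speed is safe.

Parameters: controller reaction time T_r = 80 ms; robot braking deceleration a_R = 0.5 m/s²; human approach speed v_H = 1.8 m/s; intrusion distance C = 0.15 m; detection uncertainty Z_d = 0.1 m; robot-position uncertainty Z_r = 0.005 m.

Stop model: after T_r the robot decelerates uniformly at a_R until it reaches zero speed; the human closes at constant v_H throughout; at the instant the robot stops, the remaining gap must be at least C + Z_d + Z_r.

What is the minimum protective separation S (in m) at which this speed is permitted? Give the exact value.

stop time T_s = (7/10)/(1/2) = 1.4000 s
robot covers v_R·T_r = 0.7000·0.0800 = 0.0560 m before braking
robot under decel: 0.7000²/(2·0.5000) = 0.4900 m
person approaches 1.8000·(0.0800+1.4000) = 2.6640 m
residual clearance needed = 0.1500+0.1000+0.0050 = 0.2550 m
S_min ≈ 0.0560+0.4900+2.6640+0.2550  ⇒  S_min = 693/200 m

S_min = 693/200 m = 3.4650 m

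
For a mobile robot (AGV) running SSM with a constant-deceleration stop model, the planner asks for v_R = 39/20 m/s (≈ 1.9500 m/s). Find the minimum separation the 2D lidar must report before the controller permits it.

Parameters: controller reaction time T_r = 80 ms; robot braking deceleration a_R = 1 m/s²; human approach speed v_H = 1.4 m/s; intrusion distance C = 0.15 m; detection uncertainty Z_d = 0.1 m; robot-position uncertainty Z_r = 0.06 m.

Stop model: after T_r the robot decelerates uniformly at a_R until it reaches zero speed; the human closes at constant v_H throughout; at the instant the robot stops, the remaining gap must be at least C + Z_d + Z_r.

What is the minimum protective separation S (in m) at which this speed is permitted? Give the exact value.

T_s = v_R/a_R = (39/20)/1 = 1.9500 s
robot in T_r: 1.9500·0.0800 = 0.1560 m
robot under decel: 1.9500²/(2·1.0000) = 1.9013 m
human over T_r+T_s: 1.4000·(0.0800+1.9500) = 2.8420 m
residual clearance needed = 0.1500+0.1000+0.0600 = 0.3100 m
S_min ≈ 0.1560+1.9013+2.8420+0.3100  ⇒  S_min = 20837/4000 m

S_min = 20837/4000 m = 5.2092 m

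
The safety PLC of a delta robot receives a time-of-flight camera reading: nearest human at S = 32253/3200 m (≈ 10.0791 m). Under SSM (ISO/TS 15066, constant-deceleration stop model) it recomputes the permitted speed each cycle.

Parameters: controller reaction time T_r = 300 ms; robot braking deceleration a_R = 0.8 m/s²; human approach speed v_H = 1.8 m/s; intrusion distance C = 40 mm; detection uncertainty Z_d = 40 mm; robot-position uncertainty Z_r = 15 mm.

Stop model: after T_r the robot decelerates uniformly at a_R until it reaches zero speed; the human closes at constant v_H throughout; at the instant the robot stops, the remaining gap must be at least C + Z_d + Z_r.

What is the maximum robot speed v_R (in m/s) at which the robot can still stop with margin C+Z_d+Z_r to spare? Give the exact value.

v_R_max = 47/20 m/s = 2.3500 m/s

collect terms ⇒ (5/8)·v_R² + (51/20)·v_R + (-30221/3200) = 0
  disc = (51/20)² − 4·(5/8)·(-30221/3200) = 192721/6400 ; √disc = 439/80
  v_R = (−(51/20) + 439/80) / (2·(5/8)) = 47/20 m/s
check:
stop time T_s = (47/20)/(4/5) = 2.9375 s
reaction-phase robot travel = 2.3500·0.3000 = 0.7050 m
robot under decel: 2.3500²/(2·0.8000) = 3.4516 m
human over T_r+T_s: 1.8000·(0.3000+2.9375) = 5.8275 m
C+Z_d+Z_r = 0.0400+0.0400+0.0150 = 0.0950 m
sum ≈ 0.7050+3.4516+5.8275+0.0950 ≈ 10.0791 m = S ✓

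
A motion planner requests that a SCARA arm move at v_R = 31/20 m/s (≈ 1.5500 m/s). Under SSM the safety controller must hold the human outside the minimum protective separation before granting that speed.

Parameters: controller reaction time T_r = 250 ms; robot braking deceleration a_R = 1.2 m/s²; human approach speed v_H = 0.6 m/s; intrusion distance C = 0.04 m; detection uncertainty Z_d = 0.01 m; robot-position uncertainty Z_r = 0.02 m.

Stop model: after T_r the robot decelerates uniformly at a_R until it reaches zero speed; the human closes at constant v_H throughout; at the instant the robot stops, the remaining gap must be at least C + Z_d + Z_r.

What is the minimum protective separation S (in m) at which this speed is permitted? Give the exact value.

S_min = 11441/4800 m = 2.3835 m

T_s = v_R/a_R = (31/20)/(6/5) = 1.2917 s
robot covers v_R·T_r = 1.5500·0.2500 = 0.3875 m before braking
robot under decel: 1.5500²/(2·1.2000) = 1.0010 m
human closes 0.6000·1.5417 = 0.9250 m
residual clearance needed = 0.0400+0.0100+0.0200 = 0.0700 m
S_min ≈ 0.3875+1.0010+0.9250+0.0700  ⇒  S_min = 11441/4800 m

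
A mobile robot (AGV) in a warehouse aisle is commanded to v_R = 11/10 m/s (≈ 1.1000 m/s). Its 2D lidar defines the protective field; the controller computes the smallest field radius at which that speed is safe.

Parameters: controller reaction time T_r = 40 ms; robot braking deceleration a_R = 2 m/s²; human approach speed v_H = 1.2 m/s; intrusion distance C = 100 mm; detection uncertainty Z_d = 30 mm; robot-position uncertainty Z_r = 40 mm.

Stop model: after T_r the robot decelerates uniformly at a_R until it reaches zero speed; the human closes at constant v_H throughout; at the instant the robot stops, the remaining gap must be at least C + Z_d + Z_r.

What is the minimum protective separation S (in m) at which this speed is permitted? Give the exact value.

S_min = 2449/2000 m = 1.2245 m

stop time T_s = (11/10)/2 = 0.5500 s
robot covers v_R·T_r = 1.1000·0.0400 = 0.0440 m before braking
braking distance = 1.1000²/(2·2.0000) = 0.3025 m
person approaches 1.2000·(0.0400+0.5500) = 0.7080 m
residual clearance needed = 0.1000+0.0300+0.0400 = 0.1700 m
S_min ≈ 0.0440+0.3025+0.7080+0.1700  ⇒  S_min = 2449/2000 m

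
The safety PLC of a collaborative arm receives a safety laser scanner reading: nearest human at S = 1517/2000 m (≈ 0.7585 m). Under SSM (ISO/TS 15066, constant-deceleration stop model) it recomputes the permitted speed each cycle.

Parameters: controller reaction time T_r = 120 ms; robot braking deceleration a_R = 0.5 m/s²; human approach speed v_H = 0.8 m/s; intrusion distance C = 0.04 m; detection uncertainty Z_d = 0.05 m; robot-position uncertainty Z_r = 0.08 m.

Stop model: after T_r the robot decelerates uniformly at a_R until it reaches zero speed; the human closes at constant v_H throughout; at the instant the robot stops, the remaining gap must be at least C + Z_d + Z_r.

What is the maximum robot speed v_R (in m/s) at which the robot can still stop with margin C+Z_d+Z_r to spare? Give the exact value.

v_R_max = 1/4 m/s = 0.2500 m/s

quadratic (1)·v² + (43/25)·v + (-197/400) = 0
  disc = (43/25)² − 4·(1)·(-197/400) = 12321/2500 ; √disc = 111/50
  v_R = (−(43/25) + 111/50) / (2·(1)) = 1/4 m/s
check:
T_s = v_R/a_R = (1/4)/(1/2) = 0.5000 s
robot covers v_R·T_r = 0.2500·0.1200 = 0.0300 m before braking
robot under decel: 0.2500²/(2·0.5000) = 0.0625 m
human over T_r+T_s: 0.8000·(0.1200+0.5000) = 0.4960 m
residual clearance needed = 0.0400+0.0500+0.0800 = 0.1700 m
sum ≈ 0.0300+0.0625+0.4960+0.1700 ≈ 0.7585 m = S ✓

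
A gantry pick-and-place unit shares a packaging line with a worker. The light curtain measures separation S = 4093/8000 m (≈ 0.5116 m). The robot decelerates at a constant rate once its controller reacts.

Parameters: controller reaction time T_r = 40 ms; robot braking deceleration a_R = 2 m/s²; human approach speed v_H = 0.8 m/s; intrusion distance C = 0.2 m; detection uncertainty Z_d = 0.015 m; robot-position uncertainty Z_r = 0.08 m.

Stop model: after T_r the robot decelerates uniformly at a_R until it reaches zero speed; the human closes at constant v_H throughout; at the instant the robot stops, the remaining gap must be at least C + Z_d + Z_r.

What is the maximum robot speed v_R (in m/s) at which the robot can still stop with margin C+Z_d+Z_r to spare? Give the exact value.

v_R_max = 7/20 m/s = 0.3500 m/s

collect terms ⇒ (1/4)·v_R² + (11/25)·v_R + (-1477/8000) = 0
  disc = (11/25)² − 4·(1/4)·(-1477/8000) = 15129/40000 ; √disc = 123/200
  v_R = (−(11/25) + 123/200) / (2·(1/4)) = 7/20 m/s
check:
stop time T_s = (7/20)/2 = 0.1750 s
reaction-phase robot travel = 0.3500·0.0400 = 0.0140 m
robot covers 0.3500·0.1750 − ½·2.0000·0.1750² = 0.0306 m while stopping
human over T_r+T_s: 0.8000·(0.0400+0.1750) = 0.1720 m
residual clearance needed = 0.2000+0.0150+0.0800 = 0.2950 m
sum ≈ 0.0140+0.0306+0.1720+0.2950 ≈ 0.5116 m = S ✓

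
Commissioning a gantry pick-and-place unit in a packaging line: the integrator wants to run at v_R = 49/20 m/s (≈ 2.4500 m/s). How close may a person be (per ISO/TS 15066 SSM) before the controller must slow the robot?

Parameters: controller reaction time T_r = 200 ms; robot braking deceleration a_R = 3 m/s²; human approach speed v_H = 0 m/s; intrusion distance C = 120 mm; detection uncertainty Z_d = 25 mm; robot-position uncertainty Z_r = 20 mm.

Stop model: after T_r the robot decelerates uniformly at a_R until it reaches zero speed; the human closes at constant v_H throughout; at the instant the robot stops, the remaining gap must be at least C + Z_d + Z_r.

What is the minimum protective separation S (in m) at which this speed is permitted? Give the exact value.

braking lasts T_s = (49/20)/3 = 0.8167 s
robot covers v_R·T_r = 2.4500·0.2000 = 0.4900 m before braking
braking distance = 2.4500²/(2·3.0000) = 1.0004 m
person approaches 0.0000·(0.2000+0.8167) = 0.0000 m
margins: 0.1200+0.0250+0.0200 = 0.1650 m
S_min ≈ 0.4900+1.0004+0.0000+0.1650  ⇒  S_min = 3973/2400 m

S_min = 3973/2400 m = 1.6554 m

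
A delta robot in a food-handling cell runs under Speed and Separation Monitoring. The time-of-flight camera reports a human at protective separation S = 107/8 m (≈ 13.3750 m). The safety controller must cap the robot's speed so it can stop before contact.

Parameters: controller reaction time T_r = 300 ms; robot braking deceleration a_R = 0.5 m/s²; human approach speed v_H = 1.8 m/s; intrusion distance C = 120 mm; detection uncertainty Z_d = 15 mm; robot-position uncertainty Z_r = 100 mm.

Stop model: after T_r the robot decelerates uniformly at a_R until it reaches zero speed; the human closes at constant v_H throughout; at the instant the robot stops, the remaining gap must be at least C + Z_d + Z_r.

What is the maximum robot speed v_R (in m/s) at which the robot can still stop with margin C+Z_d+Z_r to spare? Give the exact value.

v_R_max = 21/10 m/s = 2.1000 m/s

collect terms ⇒ (1)·v_R² + (39/10)·v_R + (-63/5) = 0
  disc = (39/10)² − 4·(1)·(-63/5) = 6561/100 ; √disc = 81/10
  v_R = (−(39/10) + 81/10) / (2·(1)) = 21/10 m/s
check:
braking lasts T_s = (21/10)/(1/2) = 4.2000 s
robot in T_r: 2.1000·0.3000 = 0.6300 m
robot under decel: 2.1000²/(2·0.5000) = 4.4100 m
human over T_r+T_s: 1.8000·(0.3000+4.2000) = 8.1000 m
margins: 0.1200+0.0150+0.1000 = 0.2350 m
sum ≈ 0.6300+4.4100+8.1000+0.2350 ≈ 13.3750 m = S ✓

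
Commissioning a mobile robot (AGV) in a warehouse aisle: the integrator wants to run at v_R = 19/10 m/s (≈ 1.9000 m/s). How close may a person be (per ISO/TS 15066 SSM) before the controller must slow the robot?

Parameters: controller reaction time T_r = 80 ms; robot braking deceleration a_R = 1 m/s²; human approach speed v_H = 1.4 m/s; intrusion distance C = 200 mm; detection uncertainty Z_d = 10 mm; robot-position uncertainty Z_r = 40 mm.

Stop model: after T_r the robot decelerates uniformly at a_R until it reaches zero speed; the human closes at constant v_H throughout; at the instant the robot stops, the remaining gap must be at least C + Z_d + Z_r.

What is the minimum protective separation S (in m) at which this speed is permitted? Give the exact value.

stop time T_s = (19/10)/1 = 1.9000 s
reaction-phase robot travel = 1.9000·0.0800 = 0.1520 m
braking distance = 1.9000²/(2·1.0000) = 1.8050 m
human over T_r+T_s: 1.4000·(0.0800+1.9000) = 2.7720 m
C+Z_d+Z_r = 0.2000+0.0100+0.0400 = 0.2500 m
S_min ≈ 0.1520+1.8050+2.7720+0.2500  ⇒  S_min = 4979/1000 m

S_min = 4979/1000 m = 4.9790 m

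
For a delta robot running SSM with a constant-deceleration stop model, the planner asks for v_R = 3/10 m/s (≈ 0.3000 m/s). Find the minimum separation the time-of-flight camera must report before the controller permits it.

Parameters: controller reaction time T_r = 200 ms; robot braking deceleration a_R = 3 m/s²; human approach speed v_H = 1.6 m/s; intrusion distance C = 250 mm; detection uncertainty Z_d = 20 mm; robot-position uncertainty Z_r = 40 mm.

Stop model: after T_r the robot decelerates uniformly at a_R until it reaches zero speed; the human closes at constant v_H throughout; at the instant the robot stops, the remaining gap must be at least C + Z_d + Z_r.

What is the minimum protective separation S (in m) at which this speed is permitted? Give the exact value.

braking lasts T_s = (3/10)/3 = 0.1000 s
reaction-phase robot travel = 0.3000·0.2000 = 0.0600 m
robot covers 0.3000·0.1000 − ½·3.0000·0.1000² = 0.0150 m while stopping
human closes 1.6000·0.3000 = 0.4800 m
residual clearance needed = 0.2500+0.0200+0.0400 = 0.3100 m
S_min ≈ 0.0600+0.0150+0.4800+0.3100  ⇒  S_min = 173/200 m

S_min = 173/200 m = 0.8650 m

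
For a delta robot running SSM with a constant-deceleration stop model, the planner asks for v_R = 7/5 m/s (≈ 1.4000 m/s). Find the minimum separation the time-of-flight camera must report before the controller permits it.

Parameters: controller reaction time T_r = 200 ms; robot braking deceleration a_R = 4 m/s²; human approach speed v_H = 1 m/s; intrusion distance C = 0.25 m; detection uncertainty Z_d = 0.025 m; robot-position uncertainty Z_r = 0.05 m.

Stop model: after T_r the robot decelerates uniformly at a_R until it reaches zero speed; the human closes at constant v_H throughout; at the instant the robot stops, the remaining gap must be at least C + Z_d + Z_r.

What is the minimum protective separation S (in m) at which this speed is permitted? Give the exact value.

braking lasts T_s = (7/5)/4 = 0.3500 s
reaction-phase robot travel = 1.4000·0.2000 = 0.2800 m
robot covers 1.4000·0.3500 − ½·4.0000·0.3500² = 0.2450 m while stopping
human over T_r+T_s: 1.0000·(0.2000+0.3500) = 0.5500 m
residual clearance needed = 0.2500+0.0250+0.0500 = 0.3250 m
S_min ≈ 0.2800+0.2450+0.5500+0.3250  ⇒  S_min = 7/5 m

S_min = 7/5 m = 1.4000 m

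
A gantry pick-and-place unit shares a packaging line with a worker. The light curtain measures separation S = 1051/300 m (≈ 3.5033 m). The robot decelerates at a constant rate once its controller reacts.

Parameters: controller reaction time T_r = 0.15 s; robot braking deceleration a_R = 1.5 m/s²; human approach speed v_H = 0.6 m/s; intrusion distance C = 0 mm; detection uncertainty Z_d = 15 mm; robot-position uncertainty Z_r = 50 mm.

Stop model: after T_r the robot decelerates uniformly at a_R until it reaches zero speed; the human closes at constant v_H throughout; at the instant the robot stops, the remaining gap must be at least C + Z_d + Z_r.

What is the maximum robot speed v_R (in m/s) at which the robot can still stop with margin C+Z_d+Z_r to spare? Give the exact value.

at the boundary: (1/3)·v² + (11/20)·v + (-2009/600) = 0
  disc = (11/20)² − 4·(1/3)·(-2009/600) = 17161/3600 ; √disc = 131/60
  v_R = (−(11/20) + 131/60) / (2·(1/3)) = 49/20 m/s
check:
stop time T_s = (49/20)/(3/2) = 1.6333 s
robot in T_r: 2.4500·0.1500 = 0.3675 m
robot under decel: 2.4500²/(2·1.5000) = 2.0008 m
human closes 0.6000·1.7833 = 1.0700 m
residual clearance needed = 0.0000+0.0150+0.0500 = 0.0650 m
sum ≈ 0.3675+2.0008+1.0700+0.0650 ≈ 3.5033 m = S ✓

v_R_max = 49/20 m/s = 2.4500 m/s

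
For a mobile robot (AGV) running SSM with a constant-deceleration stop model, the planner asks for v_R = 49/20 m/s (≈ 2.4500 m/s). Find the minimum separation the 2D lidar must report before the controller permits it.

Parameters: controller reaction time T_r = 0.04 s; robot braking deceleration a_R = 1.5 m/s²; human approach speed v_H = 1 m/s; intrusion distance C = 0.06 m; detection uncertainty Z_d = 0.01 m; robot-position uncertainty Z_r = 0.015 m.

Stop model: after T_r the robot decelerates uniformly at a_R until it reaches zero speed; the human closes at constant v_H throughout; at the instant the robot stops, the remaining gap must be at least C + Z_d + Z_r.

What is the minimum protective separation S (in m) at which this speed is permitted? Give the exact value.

S_min = 23143/6000 m = 3.8572 m

braking lasts T_s = (49/20)/(3/2) = 1.6333 s
robot in T_r: 2.4500·0.0400 = 0.0980 m
braking distance = 2.4500²/(2·1.5000) = 2.0008 m
human over T_r+T_s: 1.0000·(0.0400+1.6333) = 1.6733 m
residual clearance needed = 0.0600+0.0100+0.0150 = 0.0850 m
S_min ≈ 0.0980+2.0008+1.6733+0.0850  ⇒  S_min = 23143/6000 m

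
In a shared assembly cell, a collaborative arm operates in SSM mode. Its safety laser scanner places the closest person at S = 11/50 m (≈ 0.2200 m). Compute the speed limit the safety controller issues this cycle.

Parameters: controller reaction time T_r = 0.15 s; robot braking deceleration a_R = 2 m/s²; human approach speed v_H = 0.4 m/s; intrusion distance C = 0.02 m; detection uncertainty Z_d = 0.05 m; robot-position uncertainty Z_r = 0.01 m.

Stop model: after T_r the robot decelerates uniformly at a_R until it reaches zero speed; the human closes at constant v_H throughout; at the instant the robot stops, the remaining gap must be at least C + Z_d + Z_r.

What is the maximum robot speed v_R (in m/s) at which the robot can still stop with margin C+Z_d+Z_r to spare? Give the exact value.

v_R_max = 1/5 m/s = 0.2000 m/s

collect terms ⇒ (1/4)·v_R² + (7/20)·v_R + (-2/25) = 0
  disc = (7/20)² − 4·(1/4)·(-2/25) = 81/400 ; √disc = 9/20
  v_R = (−(7/20) + 9/20) / (2·(1/4)) = 1/5 m/s
check:
T_s = v_R/a_R = (1/5)/2 = 0.1000 s
reaction-phase robot travel = 0.2000·0.1500 = 0.0300 m
robot under decel: 0.2000²/(2·2.0000) = 0.0100 m
human closes 0.4000·0.2500 = 0.1000 m
margins: 0.0200+0.0500+0.0100 = 0.0800 m
sum ≈ 0.0300+0.0100+0.1000+0.0800 ≈ 0.2200 m = S ✓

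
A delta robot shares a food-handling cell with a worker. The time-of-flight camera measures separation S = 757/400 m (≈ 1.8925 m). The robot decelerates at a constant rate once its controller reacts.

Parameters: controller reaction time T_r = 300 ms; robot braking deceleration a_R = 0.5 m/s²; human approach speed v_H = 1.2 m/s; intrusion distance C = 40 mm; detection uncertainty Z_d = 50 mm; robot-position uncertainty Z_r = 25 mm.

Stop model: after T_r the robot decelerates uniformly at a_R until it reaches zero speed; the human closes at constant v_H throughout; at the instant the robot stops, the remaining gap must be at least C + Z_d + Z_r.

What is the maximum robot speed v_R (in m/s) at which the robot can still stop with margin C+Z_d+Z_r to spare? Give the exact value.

v_R_max = 9/20 m/s = 0.4500 m/s

at the boundary: (1)·v² + (27/10)·v + (-567/400) = 0
  disc = (27/10)² − 4·(1)·(-567/400) = 324/25 ; √disc = 18/5
  v_R = (−(27/10) + 18/5) / (2·(1)) = 9/20 m/s
check:
T_s = v_R/a_R = (9/20)/(1/2) = 0.9000 s
robot in T_r: 0.4500·0.3000 = 0.1350 m
braking distance = 0.4500²/(2·0.5000) = 0.2025 m
person approaches 1.2000·(0.3000+0.9000) = 1.4400 m
margins: 0.0400+0.0500+0.0250 = 0.1150 m
sum ≈ 0.1350+0.2025+1.4400+0.1150 ≈ 1.8925 m = S ✓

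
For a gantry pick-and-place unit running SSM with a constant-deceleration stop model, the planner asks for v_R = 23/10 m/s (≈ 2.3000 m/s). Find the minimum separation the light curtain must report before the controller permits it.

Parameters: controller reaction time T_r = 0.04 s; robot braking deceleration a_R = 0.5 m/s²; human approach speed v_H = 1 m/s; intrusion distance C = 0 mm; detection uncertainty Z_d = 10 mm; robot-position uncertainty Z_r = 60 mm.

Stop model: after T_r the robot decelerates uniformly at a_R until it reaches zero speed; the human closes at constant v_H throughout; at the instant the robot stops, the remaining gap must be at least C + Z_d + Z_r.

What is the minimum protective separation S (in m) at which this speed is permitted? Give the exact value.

T_s = v_R/a_R = (23/10)/(1/2) = 4.6000 s
robot in T_r: 2.3000·0.0400 = 0.0920 m
robot under decel: 2.3000²/(2·0.5000) = 5.2900 m
human closes 1.0000·4.6400 = 4.6400 m
margins: 0.0000+0.0100+0.0600 = 0.0700 m
S_min ≈ 0.0920+5.2900+4.6400+0.0700  ⇒  S_min = 2523/250 m

S_min = 2523/250 m = 10.0920 m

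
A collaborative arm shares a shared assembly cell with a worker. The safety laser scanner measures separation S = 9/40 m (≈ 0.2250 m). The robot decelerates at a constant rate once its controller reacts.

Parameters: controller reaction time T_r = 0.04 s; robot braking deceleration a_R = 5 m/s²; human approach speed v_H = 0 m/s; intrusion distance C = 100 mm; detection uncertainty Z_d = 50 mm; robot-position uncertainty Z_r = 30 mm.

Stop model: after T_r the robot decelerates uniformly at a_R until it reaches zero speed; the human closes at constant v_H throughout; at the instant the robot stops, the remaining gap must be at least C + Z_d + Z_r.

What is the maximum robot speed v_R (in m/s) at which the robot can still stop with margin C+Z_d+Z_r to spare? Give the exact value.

v_R_max = 1/2 m/s = 0.5000 m/s

quadratic (1/10)·v² + (1/25)·v + (-9/200) = 0
  disc = (1/25)² − 4·(1/10)·(-9/200) = 49/2500 ; √disc = 7/50
  v_R = (−(1/25) + 7/50) / (2·(1/10)) = 1/2 m/s
check:
T_s = v_R/a_R = (1/2)/5 = 0.1000 s
reaction-phase robot travel = 0.5000·0.0400 = 0.0200 m
braking distance = 0.5000²/(2·5.0000) = 0.0250 m
person approaches 0.0000·(0.0400+0.1000) = 0.0000 m
residual clearance needed = 0.1000+0.0500+0.0300 = 0.1800 m
sum ≈ 0.0200+0.0250+0.0000+0.1800 ≈ 0.2250 m = S ✓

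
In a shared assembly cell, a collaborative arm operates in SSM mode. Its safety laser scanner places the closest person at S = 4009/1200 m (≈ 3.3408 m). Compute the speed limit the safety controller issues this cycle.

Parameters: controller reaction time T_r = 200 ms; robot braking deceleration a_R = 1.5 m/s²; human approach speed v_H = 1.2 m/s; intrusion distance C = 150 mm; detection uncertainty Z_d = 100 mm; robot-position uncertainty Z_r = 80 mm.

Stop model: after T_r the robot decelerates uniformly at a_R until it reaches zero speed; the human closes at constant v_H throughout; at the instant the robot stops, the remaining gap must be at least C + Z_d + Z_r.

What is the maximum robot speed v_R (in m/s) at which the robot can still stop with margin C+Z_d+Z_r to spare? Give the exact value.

quadratic (1/3)·v² + (1)·v + (-133/48) = 0
  disc = (1)² − 4·(1/3)·(-133/48) = 169/36 ; √disc = 13/6
  v_R = (−(1) + 13/6) / (2·(1/3)) = 7/4 m/s
check:
T_s = v_R/a_R = (7/4)/(3/2) = 1.1667 s
robot covers v_R·T_r = 1.7500·0.2000 = 0.3500 m before braking
robot covers 1.7500·1.1667 − ½·1.5000·1.1667² = 1.0208 m while stopping
human closes 1.2000·1.3667 = 1.6400 m
margins: 0.1500+0.1000+0.0800 = 0.3300 m
sum ≈ 0.3500+1.0208+1.6400+0.3300 ≈ 3.3408 m = S ✓

v_R_max = 7/4 m/s = 1.7500 m/s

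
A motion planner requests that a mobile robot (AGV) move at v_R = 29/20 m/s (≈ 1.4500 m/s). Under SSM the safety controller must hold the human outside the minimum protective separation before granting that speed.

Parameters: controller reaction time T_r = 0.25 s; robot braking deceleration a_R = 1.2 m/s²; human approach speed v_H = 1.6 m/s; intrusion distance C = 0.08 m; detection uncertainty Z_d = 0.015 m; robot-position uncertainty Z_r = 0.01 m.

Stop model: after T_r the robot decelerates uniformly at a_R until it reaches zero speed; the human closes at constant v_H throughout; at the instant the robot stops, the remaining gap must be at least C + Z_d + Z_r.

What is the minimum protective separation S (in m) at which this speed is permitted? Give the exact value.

S_min = 5883/1600 m = 3.6769 m

braking lasts T_s = (29/20)/(6/5) = 1.2083 s
robot in T_r: 1.4500·0.2500 = 0.3625 m
robot covers 1.4500·1.2083 − ½·1.2000·1.2083² = 0.8760 m while stopping
human over T_r+T_s: 1.6000·(0.2500+1.2083) = 2.3333 m
residual clearance needed = 0.0800+0.0150+0.0100 = 0.1050 m
S_min ≈ 0.3625+0.8760+2.3333+0.1050  ⇒  S_min = 5883/1600 m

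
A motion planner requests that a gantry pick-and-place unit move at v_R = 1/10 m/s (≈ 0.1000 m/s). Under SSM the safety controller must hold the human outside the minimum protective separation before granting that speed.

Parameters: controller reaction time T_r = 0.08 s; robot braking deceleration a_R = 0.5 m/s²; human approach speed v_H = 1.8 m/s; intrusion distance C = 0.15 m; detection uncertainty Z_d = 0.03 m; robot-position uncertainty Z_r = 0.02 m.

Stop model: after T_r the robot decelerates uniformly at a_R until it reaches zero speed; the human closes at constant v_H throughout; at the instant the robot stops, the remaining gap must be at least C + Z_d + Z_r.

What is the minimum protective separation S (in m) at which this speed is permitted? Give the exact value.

stop time T_s = (1/10)/(1/2) = 0.2000 s
robot in T_r: 0.1000·0.0800 = 0.0080 m
robot under decel: 0.1000²/(2·0.5000) = 0.0100 m
human over T_r+T_s: 1.8000·(0.0800+0.2000) = 0.5040 m
C+Z_d+Z_r = 0.1500+0.0300+0.0200 = 0.2000 m
S_min ≈ 0.0080+0.0100+0.5040+0.2000  ⇒  S_min = 361/500 m

S_min = 361/500 m = 0.7220 m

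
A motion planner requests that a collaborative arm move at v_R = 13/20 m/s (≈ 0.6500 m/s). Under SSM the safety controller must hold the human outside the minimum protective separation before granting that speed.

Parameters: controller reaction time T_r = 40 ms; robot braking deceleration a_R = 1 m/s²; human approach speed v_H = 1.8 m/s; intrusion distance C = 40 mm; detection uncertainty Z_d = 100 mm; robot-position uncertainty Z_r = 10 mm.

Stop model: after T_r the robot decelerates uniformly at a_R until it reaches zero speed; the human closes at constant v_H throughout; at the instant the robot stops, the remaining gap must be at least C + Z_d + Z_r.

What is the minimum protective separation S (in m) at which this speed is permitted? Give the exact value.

S_min = 6517/4000 m = 1.6293 m

T_s = v_R/a_R = (13/20)/1 = 0.6500 s
reaction-phase robot travel = 0.6500·0.0400 = 0.0260 m
robot covers 0.6500·0.6500 − ½·1.0000·0.6500² = 0.2112 m while stopping
human over T_r+T_s: 1.8000·(0.0400+0.6500) = 1.2420 m
residual clearance needed = 0.0400+0.1000+0.0100 = 0.1500 m
S_min ≈ 0.0260+0.2112+1.2420+0.1500  ⇒  S_min = 6517/4000 m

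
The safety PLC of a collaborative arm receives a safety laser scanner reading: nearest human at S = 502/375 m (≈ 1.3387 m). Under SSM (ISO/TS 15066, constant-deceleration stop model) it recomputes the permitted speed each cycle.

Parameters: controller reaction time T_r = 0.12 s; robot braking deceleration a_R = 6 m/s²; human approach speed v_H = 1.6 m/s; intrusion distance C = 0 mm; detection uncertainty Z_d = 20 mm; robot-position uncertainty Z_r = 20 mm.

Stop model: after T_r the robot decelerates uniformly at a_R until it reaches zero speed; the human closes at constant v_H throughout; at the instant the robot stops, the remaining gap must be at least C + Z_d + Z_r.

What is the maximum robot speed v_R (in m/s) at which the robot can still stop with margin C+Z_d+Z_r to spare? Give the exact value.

v_R_max = 2 m/s = 2.0000 m/s

quadratic (1/12)·v² + (29/75)·v + (-83/75) = 0
  disc = (29/75)² − 4·(1/12)·(-83/75) = 324/625 ; √disc = 18/25
  v_R = (−(29/75) + 18/25) / (2·(1/12)) = 2 m/s
check:
T_s = v_R/a_R = 2/6 = 0.3333 s
robot in T_r: 2.0000·0.1200 = 0.2400 m
robot under decel: 2.0000²/(2·6.0000) = 0.3333 m
person approaches 1.6000·(0.1200+0.3333) = 0.7253 m
residual clearance needed = 0.0000+0.0200+0.0200 = 0.0400 m
sum ≈ 0.2400+0.3333+0.7253+0.0400 ≈ 1.3387 m = S ✓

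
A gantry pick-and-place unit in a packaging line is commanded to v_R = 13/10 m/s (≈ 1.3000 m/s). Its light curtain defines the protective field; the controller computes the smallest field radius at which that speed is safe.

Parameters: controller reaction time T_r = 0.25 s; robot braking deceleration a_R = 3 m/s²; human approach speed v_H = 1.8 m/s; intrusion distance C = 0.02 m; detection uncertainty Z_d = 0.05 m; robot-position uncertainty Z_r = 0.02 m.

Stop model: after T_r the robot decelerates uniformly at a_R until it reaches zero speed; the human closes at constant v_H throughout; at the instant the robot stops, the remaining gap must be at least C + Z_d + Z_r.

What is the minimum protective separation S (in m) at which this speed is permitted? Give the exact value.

S_min = 289/150 m = 1.9267 m

T_s = v_R/a_R = (13/10)/3 = 0.4333 s
reaction-phase robot travel = 1.3000·0.2500 = 0.3250 m
robot covers 1.3000·0.4333 − ½·3.0000·0.4333² = 0.2817 m while stopping
person approaches 1.8000·(0.2500+0.4333) = 1.2300 m
C+Z_d+Z_r = 0.0200+0.0500+0.0200 = 0.0900 m
S_min ≈ 0.3250+0.2817+1.2300+0.0900  ⇒  S_min = 289/150 m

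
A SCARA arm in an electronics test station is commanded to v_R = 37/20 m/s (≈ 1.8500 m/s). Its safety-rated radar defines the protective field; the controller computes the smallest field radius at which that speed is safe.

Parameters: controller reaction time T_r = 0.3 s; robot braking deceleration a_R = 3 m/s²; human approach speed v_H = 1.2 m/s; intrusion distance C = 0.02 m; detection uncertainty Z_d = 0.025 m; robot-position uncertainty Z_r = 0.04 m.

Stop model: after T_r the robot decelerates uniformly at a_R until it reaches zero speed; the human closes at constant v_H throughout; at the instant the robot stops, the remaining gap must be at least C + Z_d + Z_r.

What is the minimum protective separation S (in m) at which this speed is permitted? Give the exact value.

braking lasts T_s = (37/20)/3 = 0.6167 s
robot in T_r: 1.8500·0.3000 = 0.5550 m
braking distance = 1.8500²/(2·3.0000) = 0.5704 m
human closes 1.2000·0.9167 = 1.1000 m
C+Z_d+Z_r = 0.0200+0.0250+0.0400 = 0.0850 m
S_min ≈ 0.5550+0.5704+1.1000+0.0850  ⇒  S_min = 1109/480 m

S_min = 1109/480 m = 2.3104 m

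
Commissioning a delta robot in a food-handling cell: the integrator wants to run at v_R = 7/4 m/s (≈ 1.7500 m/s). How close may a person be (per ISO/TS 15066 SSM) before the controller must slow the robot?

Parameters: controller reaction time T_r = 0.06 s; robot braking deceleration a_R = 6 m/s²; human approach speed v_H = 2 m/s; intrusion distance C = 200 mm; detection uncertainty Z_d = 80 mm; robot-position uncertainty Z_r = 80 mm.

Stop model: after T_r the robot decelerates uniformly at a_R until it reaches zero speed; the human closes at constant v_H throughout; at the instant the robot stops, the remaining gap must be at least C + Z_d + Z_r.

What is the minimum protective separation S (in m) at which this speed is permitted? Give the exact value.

S_min = 6833/4800 m = 1.4235 m

braking lasts T_s = (7/4)/6 = 0.2917 s
robot in T_r: 1.7500·0.0600 = 0.1050 m
robot covers 1.7500·0.2917 − ½·6.0000·0.2917² = 0.2552 m while stopping
human closes 2.0000·0.3517 = 0.7033 m
margins: 0.2000+0.0800+0.0800 = 0.3600 m
S_min ≈ 0.1050+0.2552+0.7033+0.3600  ⇒  S_min = 6833/4800 m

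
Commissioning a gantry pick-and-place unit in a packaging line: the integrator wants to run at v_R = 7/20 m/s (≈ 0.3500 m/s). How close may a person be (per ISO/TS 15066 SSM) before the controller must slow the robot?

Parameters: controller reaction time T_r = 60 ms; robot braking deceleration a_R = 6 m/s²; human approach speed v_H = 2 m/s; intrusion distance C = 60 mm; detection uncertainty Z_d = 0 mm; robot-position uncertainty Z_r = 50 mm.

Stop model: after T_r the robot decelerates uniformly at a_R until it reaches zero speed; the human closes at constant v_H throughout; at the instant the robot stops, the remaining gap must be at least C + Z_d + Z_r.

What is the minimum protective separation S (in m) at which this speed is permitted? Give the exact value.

S_min = 3023/8000 m = 0.3779 m

T_s = v_R/a_R = (7/20)/6 = 0.0583 s
robot in T_r: 0.3500·0.0600 = 0.0210 m
robot covers 0.3500·0.0583 − ½·6.0000·0.0583² = 0.0102 m while stopping
person approaches 2.0000·(0.0600+0.0583) = 0.2367 m
residual clearance needed = 0.0600+0.0000+0.0500 = 0.1100 m
S_min ≈ 0.0210+0.0102+0.2367+0.1100  ⇒  S_min = 3023/8000 m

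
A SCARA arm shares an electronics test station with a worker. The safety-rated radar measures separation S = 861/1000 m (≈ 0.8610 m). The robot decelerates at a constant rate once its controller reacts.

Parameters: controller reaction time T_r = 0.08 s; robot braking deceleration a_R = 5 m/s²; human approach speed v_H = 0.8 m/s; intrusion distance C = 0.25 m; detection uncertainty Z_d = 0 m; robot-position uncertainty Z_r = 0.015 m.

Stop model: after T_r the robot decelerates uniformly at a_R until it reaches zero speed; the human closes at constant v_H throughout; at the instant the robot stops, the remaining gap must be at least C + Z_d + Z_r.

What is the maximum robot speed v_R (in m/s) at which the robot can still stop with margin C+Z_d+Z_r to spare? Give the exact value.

at the boundary: (1/10)·v² + (6/25)·v + (-133/250) = 0
  disc = (6/25)² − 4·(1/10)·(-133/250) = 169/625 ; √disc = 13/25
  v_R = (−(6/25) + 13/25) / (2·(1/10)) = 7/5 m/s
check:
T_s = v_R/a_R = (7/5)/5 = 0.2800 s
reaction-phase robot travel = 1.4000·0.0800 = 0.1120 m
braking distance = 1.4000²/(2·5.0000) = 0.1960 m
human closes 0.8000·0.3600 = 0.2880 m
C+Z_d+Z_r = 0.2500+0.0000+0.0150 = 0.2650 m
sum ≈ 0.1120+0.1960+0.2880+0.2650 ≈ 0.8610 m = S ✓

v_R_max = 7/5 m/s = 1.4000 m/s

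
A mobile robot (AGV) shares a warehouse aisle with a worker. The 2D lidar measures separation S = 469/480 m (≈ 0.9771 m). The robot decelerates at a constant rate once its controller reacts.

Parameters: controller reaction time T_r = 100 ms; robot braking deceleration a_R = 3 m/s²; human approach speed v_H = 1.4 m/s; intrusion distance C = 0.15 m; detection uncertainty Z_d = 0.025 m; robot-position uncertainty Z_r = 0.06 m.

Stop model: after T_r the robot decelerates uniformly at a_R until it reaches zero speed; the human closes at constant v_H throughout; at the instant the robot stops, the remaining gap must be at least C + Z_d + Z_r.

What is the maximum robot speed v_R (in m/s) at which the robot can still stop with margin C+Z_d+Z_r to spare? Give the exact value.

v_R_max = 17/20 m/s = 0.8500 m/s

quadratic (1/6)·v² + (17/30)·v + (-289/480) = 0
  disc = (17/30)² − 4·(1/6)·(-289/480) = 289/400 ; √disc = 17/20
  v_R = (−(17/30) + 17/20) / (2·(1/6)) = 17/20 m/s
check:
T_s = v_R/a_R = (17/20)/3 = 0.2833 s
robot in T_r: 0.8500·0.1000 = 0.0850 m
robot covers 0.8500·0.2833 − ½·3.0000·0.2833² = 0.1204 m while stopping
human over T_r+T_s: 1.4000·(0.1000+0.2833) = 0.5367 m
margins: 0.1500+0.0250+0.0600 = 0.2350 m
sum ≈ 0.0850+0.1204+0.5367+0.2350 ≈ 0.9771 m = S ✓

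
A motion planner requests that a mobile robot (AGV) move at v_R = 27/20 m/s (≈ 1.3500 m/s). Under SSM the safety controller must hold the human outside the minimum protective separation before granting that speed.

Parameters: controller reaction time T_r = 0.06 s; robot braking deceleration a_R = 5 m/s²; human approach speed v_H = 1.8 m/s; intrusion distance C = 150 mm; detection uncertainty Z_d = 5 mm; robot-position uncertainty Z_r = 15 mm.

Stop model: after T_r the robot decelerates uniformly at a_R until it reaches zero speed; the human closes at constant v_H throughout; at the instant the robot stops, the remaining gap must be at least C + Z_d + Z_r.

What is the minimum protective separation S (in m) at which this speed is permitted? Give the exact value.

S_min = 4109/4000 m = 1.0272 m

braking lasts T_s = (27/20)/5 = 0.2700 s
reaction-phase robot travel = 1.3500·0.0600 = 0.0810 m
braking distance = 1.3500²/(2·5.0000) = 0.1822 m
human closes 1.8000·0.3300 = 0.5940 m
C+Z_d+Z_r = 0.1500+0.0050+0.0150 = 0.1700 m
S_min ≈ 0.0810+0.1822+0.5940+0.1700  ⇒  S_min = 4109/4000 m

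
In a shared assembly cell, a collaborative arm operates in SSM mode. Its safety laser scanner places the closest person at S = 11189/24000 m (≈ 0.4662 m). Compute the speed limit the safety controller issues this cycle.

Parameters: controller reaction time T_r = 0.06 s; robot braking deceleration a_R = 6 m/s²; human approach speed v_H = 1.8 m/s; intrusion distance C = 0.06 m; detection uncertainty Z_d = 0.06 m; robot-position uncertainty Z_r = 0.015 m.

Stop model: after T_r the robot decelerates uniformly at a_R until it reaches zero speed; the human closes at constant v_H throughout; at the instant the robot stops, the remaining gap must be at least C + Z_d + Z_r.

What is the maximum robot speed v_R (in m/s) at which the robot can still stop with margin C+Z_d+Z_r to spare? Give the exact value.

quadratic (1/12)·v² + (9/25)·v + (-5357/24000) = 0
  disc = (9/25)² − 4·(1/12)·(-5357/24000) = 73441/360000 ; √disc = 271/600
  v_R = (−(9/25) + 271/600) / (2·(1/12)) = 11/20 m/s
check:
T_s = v_R/a_R = (11/20)/6 = 0.0917 s
reaction-phase robot travel = 0.5500·0.0600 = 0.0330 m
robot covers 0.5500·0.0917 − ½·6.0000·0.0917² = 0.0252 m while stopping
human closes 1.8000·0.1517 = 0.2730 m
margins: 0.0600+0.0600+0.0150 = 0.1350 m
sum ≈ 0.0330+0.0252+0.2730+0.1350 ≈ 0.4662 m = S ✓

v_R_max = 11/20 m/s = 0.5500 m/s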